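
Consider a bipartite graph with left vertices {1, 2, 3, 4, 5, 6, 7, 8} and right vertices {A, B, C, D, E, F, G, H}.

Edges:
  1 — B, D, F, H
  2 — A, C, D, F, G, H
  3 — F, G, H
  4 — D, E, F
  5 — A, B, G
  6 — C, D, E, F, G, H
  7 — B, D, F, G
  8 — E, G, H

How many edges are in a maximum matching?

8

One maximum matching: 1-H, 2-C, 3-F, 4-D, 5-A, 6-G, 7-B, 8-E.
All 8 left vertices are matched, so no larger matching exists.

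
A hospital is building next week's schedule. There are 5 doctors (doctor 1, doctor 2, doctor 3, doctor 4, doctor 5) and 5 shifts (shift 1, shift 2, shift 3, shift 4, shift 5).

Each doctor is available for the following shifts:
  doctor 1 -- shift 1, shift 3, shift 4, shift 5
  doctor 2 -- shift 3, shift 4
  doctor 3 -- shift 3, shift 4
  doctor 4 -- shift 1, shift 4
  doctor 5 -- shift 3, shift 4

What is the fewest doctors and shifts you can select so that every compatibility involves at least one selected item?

4

The 4 edges doctor 1–shift 5, doctor 2–shift 4, doctor 3–shift 3, doctor 4–shift 1 form a matching, so any vertex cover needs at least 4 vertices (one per matched edge).
Conversely {doctor 1, doctor 4, shift 3, shift 4} meets every edge and has exactly 4 vertices, so 4 is optimal.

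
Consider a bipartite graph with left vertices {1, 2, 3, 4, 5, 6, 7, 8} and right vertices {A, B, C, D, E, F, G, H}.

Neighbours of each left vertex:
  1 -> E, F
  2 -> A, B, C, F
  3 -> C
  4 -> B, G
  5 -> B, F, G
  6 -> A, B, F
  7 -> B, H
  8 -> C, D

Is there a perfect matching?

For example, pair 1→E, 2→A, 3→C, 4→G, 5→F, 6→B, 7→H, 8→D.
Every left vertex is matched, so this is a perfect matching.

Yes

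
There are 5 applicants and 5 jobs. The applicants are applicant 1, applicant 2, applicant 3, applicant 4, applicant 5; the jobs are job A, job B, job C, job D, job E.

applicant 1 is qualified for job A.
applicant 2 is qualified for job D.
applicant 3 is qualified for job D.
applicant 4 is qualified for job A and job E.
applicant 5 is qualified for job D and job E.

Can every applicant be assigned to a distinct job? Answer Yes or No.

The set {applicant 1, applicant 2, applicant 3, applicant 4, applicant 5} has only 3 neighbours ({job A, job D, job E}), so by Hall's theorem at most 3 of the 5 applicants can be matched.
Hence no matching covers every applicant.

No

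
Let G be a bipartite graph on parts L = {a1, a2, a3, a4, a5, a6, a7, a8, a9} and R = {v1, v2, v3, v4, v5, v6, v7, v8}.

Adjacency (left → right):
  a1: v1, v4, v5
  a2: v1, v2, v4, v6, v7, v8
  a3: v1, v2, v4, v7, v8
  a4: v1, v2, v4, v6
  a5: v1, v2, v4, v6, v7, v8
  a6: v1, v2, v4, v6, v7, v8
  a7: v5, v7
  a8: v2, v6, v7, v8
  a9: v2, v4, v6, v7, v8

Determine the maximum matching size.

One maximum matching: a1→v5, a2→v1, a3→v8, a4→v4, a5→v6, a6→v2, a7→v7.
The set {a1, a2, a3, a4, a5, a6, a7, a8, a9} has only 7 neighbours ({v1, v2, v4, v5, v6, v7, v8}), so by Hall's theorem at most 7 of the 9 left vertices can be matched.

7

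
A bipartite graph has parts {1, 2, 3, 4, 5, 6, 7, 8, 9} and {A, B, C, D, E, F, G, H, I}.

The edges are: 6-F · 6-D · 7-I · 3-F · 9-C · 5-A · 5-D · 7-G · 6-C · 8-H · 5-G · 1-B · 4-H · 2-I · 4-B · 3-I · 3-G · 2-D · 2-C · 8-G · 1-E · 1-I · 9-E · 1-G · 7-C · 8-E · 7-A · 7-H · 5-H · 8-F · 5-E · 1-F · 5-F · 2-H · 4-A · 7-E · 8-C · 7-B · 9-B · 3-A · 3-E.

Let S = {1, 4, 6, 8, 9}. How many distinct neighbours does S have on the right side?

9

The union of neighbours of {1, 4, 6, 8, 9} is {A, B, C, D, E, F, G, H, I}, which has 9 elements.
Since |N(S)| = 9 ≥ |S| = 5, Hall's condition holds for this subset.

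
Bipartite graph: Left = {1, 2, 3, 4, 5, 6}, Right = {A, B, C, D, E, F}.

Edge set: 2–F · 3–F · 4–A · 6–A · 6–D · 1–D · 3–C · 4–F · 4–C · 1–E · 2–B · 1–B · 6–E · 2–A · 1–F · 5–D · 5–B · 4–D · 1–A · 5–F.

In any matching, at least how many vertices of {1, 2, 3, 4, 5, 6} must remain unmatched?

A valid assignment of size 6: 1–A, 2–F, 3–C, 4–D, 5–B, 6–E.
This saturates every left vertex, so 6 is the maximum.
That matches 6 of the 6, leaving 0 unmatched; no matching can do better.

0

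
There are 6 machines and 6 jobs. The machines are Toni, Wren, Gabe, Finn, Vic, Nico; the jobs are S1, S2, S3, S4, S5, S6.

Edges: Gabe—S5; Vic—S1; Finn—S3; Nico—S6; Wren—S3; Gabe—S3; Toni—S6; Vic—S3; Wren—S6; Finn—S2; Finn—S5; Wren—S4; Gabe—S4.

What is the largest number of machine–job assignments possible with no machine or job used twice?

One maximum matching: Toni-S6, Wren-S4, Gabe-S5, Finn-S2, Vic-S3.
The set {Toni, Nico} has only 1 neighbour ({S6}), so by Hall's theorem at most 5 of the 6 machines can be matched.

5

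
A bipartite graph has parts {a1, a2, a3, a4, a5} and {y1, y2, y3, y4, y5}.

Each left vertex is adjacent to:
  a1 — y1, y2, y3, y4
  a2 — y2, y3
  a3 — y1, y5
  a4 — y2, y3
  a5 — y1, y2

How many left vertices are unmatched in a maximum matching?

For example, pair a1-y4, a2-y2, a3-y5, a4-y3, a5-y1.
This saturates every left vertex, so 5 is the maximum.
That matches 5 of the 5, leaving 0 unmatched; no matching can do better.

0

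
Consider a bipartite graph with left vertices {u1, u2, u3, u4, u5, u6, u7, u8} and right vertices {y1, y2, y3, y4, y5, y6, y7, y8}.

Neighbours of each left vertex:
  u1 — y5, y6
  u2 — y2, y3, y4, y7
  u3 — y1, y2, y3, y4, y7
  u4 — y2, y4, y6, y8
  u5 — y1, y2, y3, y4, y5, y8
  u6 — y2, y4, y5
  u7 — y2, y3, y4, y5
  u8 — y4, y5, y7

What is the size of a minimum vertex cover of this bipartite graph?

A maximum matching has 8 edges (e.g. u1–y6, u2–y2, u3–y4, u4–y8, u5–y1, u6–y5, u7–y3, u8–y7).
By König's theorem the minimum vertex cover has the same size. One such cover is {u1, u2, u3, u4, u5, u6, u7, u8}.

8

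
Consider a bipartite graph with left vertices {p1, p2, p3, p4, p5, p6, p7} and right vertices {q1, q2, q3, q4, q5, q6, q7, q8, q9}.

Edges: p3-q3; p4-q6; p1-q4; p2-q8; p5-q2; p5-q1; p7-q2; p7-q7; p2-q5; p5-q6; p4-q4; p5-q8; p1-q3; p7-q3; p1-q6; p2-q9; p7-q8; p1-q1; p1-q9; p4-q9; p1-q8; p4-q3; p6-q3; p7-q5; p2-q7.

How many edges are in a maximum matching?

6

One maximum matching: p1–q9, p2–q8, p3–q3, p4–q4, p5–q6, p7–q7.
The set {p3, p6} has only 1 neighbour ({q3}), so by Hall's theorem at most 6 of the 7 left vertices can be matched.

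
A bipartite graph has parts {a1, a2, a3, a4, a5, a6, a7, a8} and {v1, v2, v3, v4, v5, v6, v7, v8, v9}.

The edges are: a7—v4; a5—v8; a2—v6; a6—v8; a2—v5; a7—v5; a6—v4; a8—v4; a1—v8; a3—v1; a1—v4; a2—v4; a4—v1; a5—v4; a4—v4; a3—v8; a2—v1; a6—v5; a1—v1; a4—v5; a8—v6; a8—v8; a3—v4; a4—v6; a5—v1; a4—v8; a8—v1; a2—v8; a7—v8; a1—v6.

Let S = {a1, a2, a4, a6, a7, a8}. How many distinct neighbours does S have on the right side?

The union of neighbours of {a1, a2, a4, a6, a7, a8} is {v1, v4, v5, v6, v8}, which has 5 elements.
Since |N(S)| = 5 < |S| = 6, Hall's condition fails for this subset.

5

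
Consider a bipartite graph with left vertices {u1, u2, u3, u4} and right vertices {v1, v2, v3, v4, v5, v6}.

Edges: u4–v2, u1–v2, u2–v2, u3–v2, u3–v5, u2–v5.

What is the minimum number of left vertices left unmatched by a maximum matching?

2

One maximum matching: u1→v2, u2→v5.
The set {u1, u2, u3, u4} has only 2 neighbours ({v2, v5}), so by Hall's theorem at most 2 of the 4 left vertices can be matched.
That matches 2 of the 4, leaving 2 unmatched; no matching can do better.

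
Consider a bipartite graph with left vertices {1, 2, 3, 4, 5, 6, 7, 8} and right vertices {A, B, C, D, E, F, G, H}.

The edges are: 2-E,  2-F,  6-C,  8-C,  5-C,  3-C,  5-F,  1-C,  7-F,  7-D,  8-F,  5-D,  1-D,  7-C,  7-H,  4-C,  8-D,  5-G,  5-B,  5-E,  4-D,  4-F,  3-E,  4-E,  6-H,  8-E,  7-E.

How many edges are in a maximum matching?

For example, pair 1–D, 2–F, 3–C, 4–E, 5–G, 6–H.
The set {1, 2, 3, 4, 6, 7, 8} has only 5 neighbours ({C, D, E, F, H}), so by Hall's theorem at most 6 of the 8 left vertices can be matched.

6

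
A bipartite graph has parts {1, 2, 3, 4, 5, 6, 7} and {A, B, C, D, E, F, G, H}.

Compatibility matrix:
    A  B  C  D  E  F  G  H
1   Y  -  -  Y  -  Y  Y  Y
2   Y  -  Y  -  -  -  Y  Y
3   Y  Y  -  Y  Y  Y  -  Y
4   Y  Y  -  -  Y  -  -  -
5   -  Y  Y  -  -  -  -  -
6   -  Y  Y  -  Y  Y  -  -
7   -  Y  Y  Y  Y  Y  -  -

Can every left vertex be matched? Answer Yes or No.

A valid assignment of size 7: 1-A, 2-G, 3-H, 4-B, 5-C, 6-F, 7-E.
All 7 left vertices are covered.

Yes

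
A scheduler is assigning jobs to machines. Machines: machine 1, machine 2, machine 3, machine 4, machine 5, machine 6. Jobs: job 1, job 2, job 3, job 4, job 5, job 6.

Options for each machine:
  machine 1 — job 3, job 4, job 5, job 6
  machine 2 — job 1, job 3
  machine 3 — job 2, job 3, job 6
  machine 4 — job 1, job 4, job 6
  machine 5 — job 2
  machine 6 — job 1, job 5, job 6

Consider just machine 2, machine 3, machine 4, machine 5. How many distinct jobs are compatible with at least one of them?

5

The union of neighbours of {machine 2, machine 3, machine 4, machine 5} is {job 1, job 2, job 3, job 4, job 6}, which has 5 elements.
Since |N(S)| = 5 ≥ |S| = 4, Hall's condition holds for this subset.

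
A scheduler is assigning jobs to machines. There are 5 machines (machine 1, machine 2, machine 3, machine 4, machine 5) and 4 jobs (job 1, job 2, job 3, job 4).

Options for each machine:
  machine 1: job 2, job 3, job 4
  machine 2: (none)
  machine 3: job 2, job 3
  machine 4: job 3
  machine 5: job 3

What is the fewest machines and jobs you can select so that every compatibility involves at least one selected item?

A maximum matching has 3 edges (e.g. machine 1–job 4, machine 3–job 2, machine 4–job 3).
By König's theorem the minimum vertex cover has the same size. One such cover is {machine 1, machine 3, job 3}.

3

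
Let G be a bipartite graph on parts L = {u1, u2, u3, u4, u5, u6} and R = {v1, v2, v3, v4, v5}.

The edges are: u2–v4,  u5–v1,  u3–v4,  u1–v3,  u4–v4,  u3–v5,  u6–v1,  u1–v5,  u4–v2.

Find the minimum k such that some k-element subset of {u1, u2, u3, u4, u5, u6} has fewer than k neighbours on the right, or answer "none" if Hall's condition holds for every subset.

Take S = {u5, u6}. Its neighbourhood is {v1}, so |N(S)| = 1 < |S| = 2.
No single vertex violates Hall's condition since each has at least one neighbour, so 2 is the minimum.

2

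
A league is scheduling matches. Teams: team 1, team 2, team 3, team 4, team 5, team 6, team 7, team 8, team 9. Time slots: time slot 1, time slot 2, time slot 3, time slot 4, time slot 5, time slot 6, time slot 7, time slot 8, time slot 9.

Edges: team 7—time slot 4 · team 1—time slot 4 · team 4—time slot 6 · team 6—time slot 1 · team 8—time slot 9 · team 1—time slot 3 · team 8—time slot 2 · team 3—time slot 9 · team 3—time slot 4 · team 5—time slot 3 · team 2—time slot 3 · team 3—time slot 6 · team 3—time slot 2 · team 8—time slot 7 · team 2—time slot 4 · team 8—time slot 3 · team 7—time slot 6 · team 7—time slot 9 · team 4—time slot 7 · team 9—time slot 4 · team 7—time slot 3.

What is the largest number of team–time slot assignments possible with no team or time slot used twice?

A valid assignment of size 7: team 1-time slot 3, team 2-time slot 4, team 3-time slot 9, team 4-time slot 7, team 6-time slot 1, team 7-time slot 6, team 8-time slot 2.
The set {team 1, team 2, team 5, team 9} has only 2 neighbours ({time slot 3, time slot 4}), so by Hall's theorem at most 7 of the 9 teams can be matched.

7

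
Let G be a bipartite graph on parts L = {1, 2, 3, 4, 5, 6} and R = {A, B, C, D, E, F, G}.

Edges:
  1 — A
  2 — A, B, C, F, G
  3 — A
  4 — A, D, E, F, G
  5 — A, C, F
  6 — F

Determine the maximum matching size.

For example, pair 1→A, 2→B, 4→G, 5→C, 6→F.
The set {1, 3} has only 1 neighbour ({A}), so by Hall's theorem at most 5 of the 6 left vertices can be matched.

5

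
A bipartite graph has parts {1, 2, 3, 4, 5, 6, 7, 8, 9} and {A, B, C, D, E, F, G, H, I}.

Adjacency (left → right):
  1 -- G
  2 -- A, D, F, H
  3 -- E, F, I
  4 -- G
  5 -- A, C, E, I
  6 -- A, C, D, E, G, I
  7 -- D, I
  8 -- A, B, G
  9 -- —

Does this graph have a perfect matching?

No

The set {1, 4, 9} has only 1 neighbour ({G}), so by Hall's theorem at most 7 of the 9 left vertices can be matched.
Hence no matching covers every left vertex.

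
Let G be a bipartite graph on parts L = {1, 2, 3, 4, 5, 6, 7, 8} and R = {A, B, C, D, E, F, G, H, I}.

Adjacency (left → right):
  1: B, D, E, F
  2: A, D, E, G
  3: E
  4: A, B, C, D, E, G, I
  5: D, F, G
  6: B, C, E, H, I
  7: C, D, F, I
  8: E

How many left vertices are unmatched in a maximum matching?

1

A valid assignment of size 7: 1-B, 2-A, 3-E, 4-G, 5-D, 6-H, 7-F.
The set {3, 8} has only 1 neighbour ({E}), so by Hall's theorem at most 7 of the 8 left vertices can be matched.
That matches 7 of the 8, leaving 1 unmatched; no matching can do better.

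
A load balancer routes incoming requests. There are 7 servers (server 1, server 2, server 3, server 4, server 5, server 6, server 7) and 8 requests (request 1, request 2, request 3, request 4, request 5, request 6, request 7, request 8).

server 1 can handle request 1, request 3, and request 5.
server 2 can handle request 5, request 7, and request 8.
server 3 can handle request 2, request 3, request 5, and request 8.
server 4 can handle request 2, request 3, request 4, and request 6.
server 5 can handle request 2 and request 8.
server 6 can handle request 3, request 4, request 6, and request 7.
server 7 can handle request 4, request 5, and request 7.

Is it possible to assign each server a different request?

A valid assignment of size 7: server 1→request 1, server 2→request 5, server 3→request 3, server 4→request 4, server 5→request 8, server 6→request 6, server 7→request 7.
Every server is matched, so this matching saturates all of them.

Yes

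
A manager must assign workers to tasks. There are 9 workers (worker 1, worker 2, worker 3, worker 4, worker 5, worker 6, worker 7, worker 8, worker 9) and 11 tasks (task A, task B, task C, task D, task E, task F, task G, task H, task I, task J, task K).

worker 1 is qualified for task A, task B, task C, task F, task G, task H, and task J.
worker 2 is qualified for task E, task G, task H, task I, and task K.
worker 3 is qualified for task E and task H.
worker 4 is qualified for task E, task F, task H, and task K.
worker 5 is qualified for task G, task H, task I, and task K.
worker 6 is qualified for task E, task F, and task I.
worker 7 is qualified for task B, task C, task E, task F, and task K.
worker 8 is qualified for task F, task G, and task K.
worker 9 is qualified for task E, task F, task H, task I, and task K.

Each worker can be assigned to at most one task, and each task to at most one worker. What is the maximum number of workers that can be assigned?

One maximum matching: worker 1→task A, worker 2→task K, worker 3→task H, worker 4→task E, worker 5→task I, worker 6→task F, worker 7→task C, worker 8→task G.
The set {worker 2, worker 3, worker 4, worker 5, worker 6, worker 8, worker 9} has only 6 neighbours ({task E, task F, task G, task H, task I, task K}), so by Hall's theorem at most 8 of the 9 workers can be matched.

8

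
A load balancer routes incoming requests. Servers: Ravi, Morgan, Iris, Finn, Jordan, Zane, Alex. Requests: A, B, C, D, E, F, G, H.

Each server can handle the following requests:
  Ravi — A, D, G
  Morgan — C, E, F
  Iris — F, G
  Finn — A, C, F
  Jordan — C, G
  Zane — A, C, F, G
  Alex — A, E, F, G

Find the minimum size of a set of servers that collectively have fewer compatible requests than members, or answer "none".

Take S = {Morgan, Iris, Finn, Jordan, Zane, Alex}. Its neighbourhood is {A, C, E, F, G}, so |N(S)| = 5 < |S| = 6.
Every subset of size less than 6 has at least as many neighbours as members, so 6 is the minimum.

6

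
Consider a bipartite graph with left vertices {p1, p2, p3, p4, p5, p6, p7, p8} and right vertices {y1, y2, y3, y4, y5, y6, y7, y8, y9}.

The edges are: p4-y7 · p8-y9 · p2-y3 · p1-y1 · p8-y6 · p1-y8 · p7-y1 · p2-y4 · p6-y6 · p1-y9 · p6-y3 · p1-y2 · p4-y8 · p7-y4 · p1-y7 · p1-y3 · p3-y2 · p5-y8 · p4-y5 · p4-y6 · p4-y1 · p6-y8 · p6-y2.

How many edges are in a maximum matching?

A valid assignment of size 8: p1–y9, p2–y4, p3–y2, p4–y7, p5–y8, p6–y3, p7–y1, p8–y6.
All 8 left vertices are matched, so no larger matching exists.

8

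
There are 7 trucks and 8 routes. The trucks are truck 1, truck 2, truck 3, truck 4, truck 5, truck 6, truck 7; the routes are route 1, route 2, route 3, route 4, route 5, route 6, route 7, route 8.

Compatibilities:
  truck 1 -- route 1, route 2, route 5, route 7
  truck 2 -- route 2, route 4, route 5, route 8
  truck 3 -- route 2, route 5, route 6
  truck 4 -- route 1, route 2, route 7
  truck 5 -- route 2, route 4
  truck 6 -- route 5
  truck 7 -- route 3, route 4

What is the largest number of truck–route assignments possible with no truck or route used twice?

One maximum matching: truck 1-route 7, truck 2-route 8, truck 3-route 6, truck 4-route 1, truck 5-route 2, truck 6-route 5, truck 7-route 4.
All 7 trucks are matched, so no larger matching exists.

7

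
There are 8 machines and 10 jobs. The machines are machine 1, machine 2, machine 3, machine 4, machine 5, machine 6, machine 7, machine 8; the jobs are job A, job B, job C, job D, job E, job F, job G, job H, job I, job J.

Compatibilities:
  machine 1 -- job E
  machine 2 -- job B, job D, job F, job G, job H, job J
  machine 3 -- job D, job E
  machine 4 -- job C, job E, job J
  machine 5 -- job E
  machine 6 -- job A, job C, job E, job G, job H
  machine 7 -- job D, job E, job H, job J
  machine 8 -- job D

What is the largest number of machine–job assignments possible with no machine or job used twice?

6

One maximum matching: machine 1-job E, machine 2-job F, machine 3-job D, machine 4-job C, machine 6-job H, machine 7-job J.
The set {machine 1, machine 3, machine 5, machine 8} has only 2 neighbours ({job D, job E}), so by Hall's theorem at most 6 of the 8 machines can be matched.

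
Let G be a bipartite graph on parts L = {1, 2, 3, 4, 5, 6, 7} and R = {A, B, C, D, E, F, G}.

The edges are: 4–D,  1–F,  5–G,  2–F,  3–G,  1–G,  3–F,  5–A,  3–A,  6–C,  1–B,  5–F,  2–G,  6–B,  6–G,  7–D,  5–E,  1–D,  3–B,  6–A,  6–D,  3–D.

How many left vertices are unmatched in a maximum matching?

1

One maximum matching: 1→B, 2→F, 3→A, 4→D, 5→E, 6→G.
The set {4, 7} has only 1 neighbour ({D}), so by Hall's theorem at most 6 of the 7 left vertices can be matched.
That matches 6 of the 7, leaving 1 unmatched; no matching can do better.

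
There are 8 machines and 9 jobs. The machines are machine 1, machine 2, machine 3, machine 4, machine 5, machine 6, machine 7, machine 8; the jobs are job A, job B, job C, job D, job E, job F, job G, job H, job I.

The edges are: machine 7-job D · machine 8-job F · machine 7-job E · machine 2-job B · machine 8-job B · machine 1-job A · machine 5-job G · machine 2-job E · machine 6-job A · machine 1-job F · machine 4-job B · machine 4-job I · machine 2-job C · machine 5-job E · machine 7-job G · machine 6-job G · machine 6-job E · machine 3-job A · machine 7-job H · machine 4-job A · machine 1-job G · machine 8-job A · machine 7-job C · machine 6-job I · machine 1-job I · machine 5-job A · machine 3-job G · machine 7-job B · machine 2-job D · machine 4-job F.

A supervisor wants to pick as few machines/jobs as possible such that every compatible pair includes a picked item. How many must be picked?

{machine 1, machine 2, machine 3, machine 4, machine 5, machine 6, machine 7, machine 8} is a vertex cover of size 8: every edge has an endpoint in this set.
No smaller cover exists because machine 1–job F, machine 2–job D, machine 3–job G, machine 4–job B, machine 5–job E, machine 6–job I, machine 7–job H, machine 8–job A is a matching of size 8, and a cover must include an endpoint of each of these disjoint edges (König's theorem).

8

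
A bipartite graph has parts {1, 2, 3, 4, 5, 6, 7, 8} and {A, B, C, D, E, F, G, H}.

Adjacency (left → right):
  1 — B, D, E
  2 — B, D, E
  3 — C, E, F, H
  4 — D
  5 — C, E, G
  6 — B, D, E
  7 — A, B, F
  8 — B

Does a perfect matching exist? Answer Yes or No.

The set {1, 2, 4, 6, 8} has only 3 neighbours ({B, D, E}), so by Hall's theorem at most 6 of the 8 left vertices can be matched.
Hence no matching covers every left vertex.

No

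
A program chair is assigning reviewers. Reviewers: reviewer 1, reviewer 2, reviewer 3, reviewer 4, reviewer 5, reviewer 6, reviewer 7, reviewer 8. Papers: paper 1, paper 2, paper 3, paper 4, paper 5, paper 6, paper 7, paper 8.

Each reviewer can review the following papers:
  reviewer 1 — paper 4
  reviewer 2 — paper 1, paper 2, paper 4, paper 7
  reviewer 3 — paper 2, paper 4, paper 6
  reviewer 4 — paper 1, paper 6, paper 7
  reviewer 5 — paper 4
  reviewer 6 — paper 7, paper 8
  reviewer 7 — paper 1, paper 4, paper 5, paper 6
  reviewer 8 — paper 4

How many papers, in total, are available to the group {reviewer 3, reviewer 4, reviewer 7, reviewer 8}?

The union of neighbours of {reviewer 3, reviewer 4, reviewer 7, reviewer 8} is {paper 1, paper 2, paper 4, paper 5, paper 6, paper 7}, which has 6 elements.
Since |N(S)| = 6 ≥ |S| = 4, Hall's condition holds for this subset.

6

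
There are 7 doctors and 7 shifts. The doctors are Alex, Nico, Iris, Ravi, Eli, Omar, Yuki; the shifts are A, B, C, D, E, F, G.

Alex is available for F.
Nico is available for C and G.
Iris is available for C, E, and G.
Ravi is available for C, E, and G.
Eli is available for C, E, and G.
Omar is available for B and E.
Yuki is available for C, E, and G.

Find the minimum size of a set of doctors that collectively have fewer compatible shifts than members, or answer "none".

4

Take S = {Nico, Iris, Ravi, Eli}. Its neighbourhood is {C, E, G}, so |N(S)| = 3 < |S| = 4.
Every subset of size less than 4 has at least as many neighbours as members, so 4 is the minimum.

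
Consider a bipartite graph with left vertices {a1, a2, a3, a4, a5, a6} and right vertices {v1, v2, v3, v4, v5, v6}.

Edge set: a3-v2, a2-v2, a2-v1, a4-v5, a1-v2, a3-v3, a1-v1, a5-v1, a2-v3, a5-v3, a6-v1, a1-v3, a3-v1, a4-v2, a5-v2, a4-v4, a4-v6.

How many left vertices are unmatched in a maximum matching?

A valid assignment of size 4: a1-v3, a2-v1, a3-v2, a4-v6.
The set {a1, a2, a3, a5, a6} has only 3 neighbours ({v1, v2, v3}), so by Hall's theorem at most 4 of the 6 left vertices can be matched.
That matches 4 of the 6, leaving 2 unmatched; no matching can do better.

2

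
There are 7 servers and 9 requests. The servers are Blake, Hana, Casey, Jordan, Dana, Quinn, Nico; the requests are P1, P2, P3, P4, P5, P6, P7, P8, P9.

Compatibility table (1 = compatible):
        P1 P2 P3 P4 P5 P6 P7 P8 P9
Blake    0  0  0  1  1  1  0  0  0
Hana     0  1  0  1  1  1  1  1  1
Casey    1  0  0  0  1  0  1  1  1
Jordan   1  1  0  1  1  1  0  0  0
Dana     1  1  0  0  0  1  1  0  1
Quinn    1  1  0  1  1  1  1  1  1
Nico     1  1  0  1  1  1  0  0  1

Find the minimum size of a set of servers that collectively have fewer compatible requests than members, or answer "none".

A matching saturating every server exists, for instance Blake→P5, Hana→P8, Casey→P9, Jordan→P6, Dana→P7, Quinn→P2, Nico→P1.
By Hall's marriage theorem, this means |N(S)| ≥ |S| for every subset S, so no violating subset exists.

none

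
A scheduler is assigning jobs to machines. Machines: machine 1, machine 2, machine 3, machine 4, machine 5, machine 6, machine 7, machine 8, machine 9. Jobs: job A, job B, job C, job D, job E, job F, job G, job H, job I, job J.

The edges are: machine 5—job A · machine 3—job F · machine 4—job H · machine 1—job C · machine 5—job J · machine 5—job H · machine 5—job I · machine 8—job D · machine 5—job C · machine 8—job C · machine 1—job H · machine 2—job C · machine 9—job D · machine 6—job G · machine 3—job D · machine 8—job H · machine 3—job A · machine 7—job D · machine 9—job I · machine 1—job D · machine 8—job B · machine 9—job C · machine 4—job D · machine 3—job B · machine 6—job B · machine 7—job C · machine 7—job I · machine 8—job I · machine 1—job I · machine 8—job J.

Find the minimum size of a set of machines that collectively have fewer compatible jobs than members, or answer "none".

Take S = {machine 1, machine 2, machine 4, machine 7, machine 9}. Its neighbourhood is {job C, job D, job H, job I}, so |N(S)| = 4 < |S| = 5.
Every subset of size less than 5 has at least as many neighbours as members, so 5 is the minimum.

5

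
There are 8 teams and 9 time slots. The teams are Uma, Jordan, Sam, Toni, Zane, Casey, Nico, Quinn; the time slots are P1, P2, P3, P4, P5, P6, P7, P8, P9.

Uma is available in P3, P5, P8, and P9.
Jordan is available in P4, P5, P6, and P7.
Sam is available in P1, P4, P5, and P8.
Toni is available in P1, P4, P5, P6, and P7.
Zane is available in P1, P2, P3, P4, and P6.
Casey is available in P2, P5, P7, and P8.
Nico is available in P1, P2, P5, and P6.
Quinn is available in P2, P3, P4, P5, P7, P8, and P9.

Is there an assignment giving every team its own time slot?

A valid assignment of size 8: Uma-P9, Jordan-P4, Sam-P8, Toni-P6, Zane-P1, Casey-P7, Nico-P5, Quinn-P3.
Every team is matched, so this matching saturates all of them.

Yes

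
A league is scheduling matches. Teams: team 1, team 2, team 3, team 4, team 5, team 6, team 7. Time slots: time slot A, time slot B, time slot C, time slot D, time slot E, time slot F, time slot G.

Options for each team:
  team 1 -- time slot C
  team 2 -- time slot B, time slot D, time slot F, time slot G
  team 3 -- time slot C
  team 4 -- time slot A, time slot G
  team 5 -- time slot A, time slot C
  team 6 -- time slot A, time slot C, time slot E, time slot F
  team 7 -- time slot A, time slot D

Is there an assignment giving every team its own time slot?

The set {team 1, team 3} has only 1 neighbour ({time slot C}), so by Hall's theorem at most 6 of the 7 teams can be matched.
Hence no matching covers every team.

No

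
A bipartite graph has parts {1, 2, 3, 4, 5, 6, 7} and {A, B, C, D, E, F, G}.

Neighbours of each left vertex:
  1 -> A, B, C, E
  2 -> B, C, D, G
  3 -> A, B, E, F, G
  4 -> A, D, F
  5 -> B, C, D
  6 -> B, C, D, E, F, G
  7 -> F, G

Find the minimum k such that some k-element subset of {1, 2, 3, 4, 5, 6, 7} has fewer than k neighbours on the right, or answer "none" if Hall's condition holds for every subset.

A matching saturating every left vertex exists, for instance 1→E, 2→B, 3→A, 4→D, 5→C, 6→G, 7→F.
By Hall's marriage theorem, this means |N(S)| ≥ |S| for every subset S, so no violating subset exists.

none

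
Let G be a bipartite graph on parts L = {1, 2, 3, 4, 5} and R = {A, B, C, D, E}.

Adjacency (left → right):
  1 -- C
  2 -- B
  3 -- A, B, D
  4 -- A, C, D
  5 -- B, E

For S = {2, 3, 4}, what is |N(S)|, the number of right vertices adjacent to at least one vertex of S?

4

The union of neighbours of {2, 3, 4} is {A, B, C, D}, which has 4 elements.
Since |N(S)| = 4 ≥ |S| = 3, Hall's condition holds for this subset.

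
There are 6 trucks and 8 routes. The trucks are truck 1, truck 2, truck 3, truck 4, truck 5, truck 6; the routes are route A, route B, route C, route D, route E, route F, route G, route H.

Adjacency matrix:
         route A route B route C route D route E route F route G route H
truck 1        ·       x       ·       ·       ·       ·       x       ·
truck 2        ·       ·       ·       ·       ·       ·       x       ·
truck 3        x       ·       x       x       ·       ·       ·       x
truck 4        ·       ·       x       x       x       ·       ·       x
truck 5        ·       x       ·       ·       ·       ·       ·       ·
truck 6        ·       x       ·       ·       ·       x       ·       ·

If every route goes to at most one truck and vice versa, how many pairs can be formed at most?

One maximum matching: truck 1–route B, truck 2–route G, truck 3–route H, truck 4–route E, truck 6–route F.
The set {truck 1, truck 2, truck 5} has only 2 neighbours ({route B, route G}), so by Hall's theorem at most 5 of the 6 trucks can be matched.

5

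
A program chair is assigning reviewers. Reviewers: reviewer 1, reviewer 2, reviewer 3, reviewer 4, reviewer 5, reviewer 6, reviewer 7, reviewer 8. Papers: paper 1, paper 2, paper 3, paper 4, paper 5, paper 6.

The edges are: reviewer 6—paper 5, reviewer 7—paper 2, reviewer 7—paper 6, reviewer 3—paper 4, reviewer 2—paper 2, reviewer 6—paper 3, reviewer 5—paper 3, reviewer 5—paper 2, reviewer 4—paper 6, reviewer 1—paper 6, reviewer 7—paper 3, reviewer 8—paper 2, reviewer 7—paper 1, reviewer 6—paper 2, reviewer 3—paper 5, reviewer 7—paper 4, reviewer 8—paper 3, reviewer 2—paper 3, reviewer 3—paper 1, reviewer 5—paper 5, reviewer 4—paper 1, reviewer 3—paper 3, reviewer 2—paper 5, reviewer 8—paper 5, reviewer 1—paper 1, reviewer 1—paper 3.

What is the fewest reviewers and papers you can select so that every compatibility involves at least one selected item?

6

A maximum matching has 6 edges (e.g. reviewer 1–paper 1, reviewer 2–paper 5, reviewer 3–paper 4, reviewer 4–paper 6, reviewer 5–paper 3, reviewer 6–paper 2).
By König's theorem the minimum vertex cover has the same size. One such cover is {paper 1, paper 2, paper 3, paper 4, paper 5, paper 6}.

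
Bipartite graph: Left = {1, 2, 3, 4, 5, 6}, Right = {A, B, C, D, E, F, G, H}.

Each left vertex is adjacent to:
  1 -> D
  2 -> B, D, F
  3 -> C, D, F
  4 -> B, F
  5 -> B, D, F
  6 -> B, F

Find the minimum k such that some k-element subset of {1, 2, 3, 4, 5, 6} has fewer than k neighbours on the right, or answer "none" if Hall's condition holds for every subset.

Take S = {1, 2, 4, 5}. Its neighbourhood is {B, D, F}, so |N(S)| = 3 < |S| = 4.
Every subset of size less than 4 has at least as many neighbours as members, so 4 is the minimum.

4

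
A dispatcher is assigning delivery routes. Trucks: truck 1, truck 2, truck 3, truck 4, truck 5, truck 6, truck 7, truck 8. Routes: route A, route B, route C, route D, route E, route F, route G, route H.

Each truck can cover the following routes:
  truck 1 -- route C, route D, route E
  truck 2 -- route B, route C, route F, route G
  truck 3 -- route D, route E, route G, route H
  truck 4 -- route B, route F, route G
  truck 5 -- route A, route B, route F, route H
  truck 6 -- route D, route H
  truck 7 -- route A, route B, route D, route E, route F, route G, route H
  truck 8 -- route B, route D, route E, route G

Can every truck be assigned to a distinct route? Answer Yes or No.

Yes

A valid assignment of size 8: truck 1–route C, truck 2–route B, truck 3–route H, truck 4–route F, truck 5–route A, truck 6–route D, truck 7–route G, truck 8–route E.
All 8 trucks are covered.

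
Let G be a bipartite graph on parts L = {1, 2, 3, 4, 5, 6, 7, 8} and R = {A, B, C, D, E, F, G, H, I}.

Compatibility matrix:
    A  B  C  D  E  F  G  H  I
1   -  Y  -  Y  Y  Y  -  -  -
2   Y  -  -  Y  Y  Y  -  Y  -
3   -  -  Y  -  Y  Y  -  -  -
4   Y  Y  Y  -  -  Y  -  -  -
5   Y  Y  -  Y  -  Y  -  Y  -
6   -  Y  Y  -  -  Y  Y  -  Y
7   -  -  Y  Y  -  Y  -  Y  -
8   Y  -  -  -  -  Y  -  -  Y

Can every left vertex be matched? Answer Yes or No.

Yes

One maximum matching: 1–B, 2–H, 3–E, 4–A, 5–D, 6–G, 7–C, 8–F.
Every left vertex is matched, so this matching saturates all of them.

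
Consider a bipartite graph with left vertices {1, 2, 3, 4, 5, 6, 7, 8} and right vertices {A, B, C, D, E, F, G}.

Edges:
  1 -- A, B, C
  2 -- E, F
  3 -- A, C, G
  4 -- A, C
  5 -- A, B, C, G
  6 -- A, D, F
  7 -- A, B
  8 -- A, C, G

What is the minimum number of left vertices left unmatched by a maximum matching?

2

For example, pair 1-C, 2-E, 3-G, 4-A, 5-B, 6-F.
The set {1, 3, 4, 5, 7, 8} has only 4 neighbours ({A, B, C, G}), so by Hall's theorem at most 6 of the 8 left vertices can be matched.
That matches 6 of the 8, leaving 2 unmatched; no matching can do better.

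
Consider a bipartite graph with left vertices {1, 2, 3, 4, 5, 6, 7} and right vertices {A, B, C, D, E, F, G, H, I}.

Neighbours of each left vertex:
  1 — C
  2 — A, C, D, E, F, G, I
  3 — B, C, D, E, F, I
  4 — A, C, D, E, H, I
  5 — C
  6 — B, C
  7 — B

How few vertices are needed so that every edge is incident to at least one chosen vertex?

5

{2, 3, 4, B, C} is a vertex cover of size 5: every edge has an endpoint in this set.
No smaller cover exists because 1–C, 2–G, 3–E, 4–A, 6–B is a matching of size 5, and a cover must include an endpoint of each of these disjoint edges (König's theorem).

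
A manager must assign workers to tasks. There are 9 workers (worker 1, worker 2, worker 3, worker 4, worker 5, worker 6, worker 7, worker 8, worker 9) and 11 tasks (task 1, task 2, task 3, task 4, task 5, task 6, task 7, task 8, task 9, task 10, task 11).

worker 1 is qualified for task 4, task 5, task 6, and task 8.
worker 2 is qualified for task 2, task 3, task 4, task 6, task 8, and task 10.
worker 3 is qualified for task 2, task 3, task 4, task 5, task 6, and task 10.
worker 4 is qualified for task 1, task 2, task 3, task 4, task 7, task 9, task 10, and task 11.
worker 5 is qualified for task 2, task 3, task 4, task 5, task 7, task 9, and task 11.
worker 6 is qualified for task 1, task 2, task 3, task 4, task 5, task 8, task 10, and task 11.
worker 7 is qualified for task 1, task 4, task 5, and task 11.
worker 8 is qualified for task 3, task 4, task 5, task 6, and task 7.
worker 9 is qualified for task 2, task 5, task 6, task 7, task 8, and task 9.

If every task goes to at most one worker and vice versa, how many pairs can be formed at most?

9

For example, pair worker 1-task 6, worker 2-task 4, worker 3-task 2, worker 4-task 1, worker 5-task 11, worker 6-task 10, worker 7-task 5, worker 8-task 7, worker 9-task 8.
This saturates every worker, so 9 is the maximum.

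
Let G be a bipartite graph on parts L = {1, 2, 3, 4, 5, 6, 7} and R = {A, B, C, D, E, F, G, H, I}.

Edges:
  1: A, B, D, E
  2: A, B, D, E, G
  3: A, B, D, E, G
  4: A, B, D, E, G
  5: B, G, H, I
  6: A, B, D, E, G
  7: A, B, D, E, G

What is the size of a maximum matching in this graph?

For example, pair 1→B, 2→A, 3→D, 4→E, 5→H, 6→G.
The set {1, 2, 3, 4, 6, 7} has only 5 neighbours ({A, B, D, E, G}), so by Hall's theorem at most 6 of the 7 left vertices can be matched.

6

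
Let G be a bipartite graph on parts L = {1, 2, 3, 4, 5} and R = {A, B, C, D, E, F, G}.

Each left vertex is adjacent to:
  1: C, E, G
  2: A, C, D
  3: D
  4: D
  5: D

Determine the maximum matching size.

3

For example, pair 1→E, 2→C, 3→D.
The set {3, 4, 5} has only 1 neighbour ({D}), so by Hall's theorem at most 3 of the 5 left vertices can be matched.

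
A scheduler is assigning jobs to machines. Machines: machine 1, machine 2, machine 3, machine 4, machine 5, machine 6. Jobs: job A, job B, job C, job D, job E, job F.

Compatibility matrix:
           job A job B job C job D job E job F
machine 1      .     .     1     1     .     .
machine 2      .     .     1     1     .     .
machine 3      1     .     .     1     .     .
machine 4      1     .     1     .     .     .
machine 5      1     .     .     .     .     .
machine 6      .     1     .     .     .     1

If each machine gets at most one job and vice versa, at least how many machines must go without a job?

A valid assignment of size 4: machine 1–job C, machine 2–job D, machine 3–job A, machine 6–job F.
The set {machine 1, machine 2, machine 3, machine 4, machine 5} has only 3 neighbours ({job A, job C, job D}), so by Hall's theorem at most 4 of the 6 machines can be matched.
That matches 4 of the 6, leaving 2 unmatched; no matching can do better.

2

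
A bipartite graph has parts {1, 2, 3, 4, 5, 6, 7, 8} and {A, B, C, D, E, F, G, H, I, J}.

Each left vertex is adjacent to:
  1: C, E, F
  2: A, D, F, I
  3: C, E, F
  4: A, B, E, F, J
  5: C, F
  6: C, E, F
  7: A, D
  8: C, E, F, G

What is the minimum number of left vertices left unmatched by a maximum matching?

For example, pair 1-C, 2-I, 3-E, 4-J, 5-F, 7-D, 8-G.
The set {1, 3, 5, 6} has only 3 neighbours ({C, E, F}), so by Hall's theorem at most 7 of the 8 left vertices can be matched.
That matches 7 of the 8, leaving 1 unmatched; no matching can do better.

1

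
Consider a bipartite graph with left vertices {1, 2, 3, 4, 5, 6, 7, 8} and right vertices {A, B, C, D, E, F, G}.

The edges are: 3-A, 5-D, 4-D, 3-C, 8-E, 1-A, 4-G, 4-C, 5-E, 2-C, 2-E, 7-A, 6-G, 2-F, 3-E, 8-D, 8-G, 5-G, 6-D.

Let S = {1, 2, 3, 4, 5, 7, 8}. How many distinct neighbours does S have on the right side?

6

The union of neighbours of {1, 2, 3, 4, 5, 7, 8} is {A, C, D, E, F, G}, which has 6 elements.
Since |N(S)| = 6 < |S| = 7, Hall's condition fails for this subset.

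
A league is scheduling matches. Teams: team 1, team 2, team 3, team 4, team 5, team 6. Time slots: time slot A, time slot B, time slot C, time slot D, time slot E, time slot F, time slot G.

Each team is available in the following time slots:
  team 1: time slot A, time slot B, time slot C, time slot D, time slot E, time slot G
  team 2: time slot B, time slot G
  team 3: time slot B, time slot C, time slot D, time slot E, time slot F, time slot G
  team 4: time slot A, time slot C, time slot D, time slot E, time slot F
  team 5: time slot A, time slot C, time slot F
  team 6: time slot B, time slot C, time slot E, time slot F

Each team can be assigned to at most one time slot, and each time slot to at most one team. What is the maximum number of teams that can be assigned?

For example, pair team 1–time slot G, team 2–time slot B, team 3–time slot E, team 4–time slot C, team 5–time slot A, team 6–time slot F.
This saturates every team, so 6 is the maximum.

6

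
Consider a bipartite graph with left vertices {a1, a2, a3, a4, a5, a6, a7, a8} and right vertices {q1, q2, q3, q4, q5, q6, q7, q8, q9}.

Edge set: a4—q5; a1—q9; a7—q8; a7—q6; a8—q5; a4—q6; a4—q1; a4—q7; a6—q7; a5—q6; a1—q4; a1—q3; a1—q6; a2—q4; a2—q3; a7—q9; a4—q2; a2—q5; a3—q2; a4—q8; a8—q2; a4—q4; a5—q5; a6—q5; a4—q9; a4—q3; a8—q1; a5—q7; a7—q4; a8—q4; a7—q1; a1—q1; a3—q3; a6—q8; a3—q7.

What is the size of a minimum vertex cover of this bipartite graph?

8

A maximum matching has 8 edges (e.g. a1–q1, a2–q4, a3–q7, a4–q9, a5–q5, a6–q8, a7–q6, a8–q2).
By König's theorem the minimum vertex cover has the same size. One such cover is {a1, a2, a3, a4, a5, a6, a7, a8}.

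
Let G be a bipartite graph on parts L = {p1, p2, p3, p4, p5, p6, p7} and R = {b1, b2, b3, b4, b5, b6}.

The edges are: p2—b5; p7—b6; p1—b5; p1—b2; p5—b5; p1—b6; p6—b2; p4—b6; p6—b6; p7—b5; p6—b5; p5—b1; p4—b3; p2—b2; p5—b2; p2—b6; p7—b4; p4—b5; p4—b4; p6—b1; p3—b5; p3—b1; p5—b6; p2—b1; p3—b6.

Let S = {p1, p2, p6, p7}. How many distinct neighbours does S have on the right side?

5

The union of neighbours of {p1, p2, p6, p7} is {b1, b2, b4, b5, b6}, which has 5 elements.
Since |N(S)| = 5 ≥ |S| = 4, Hall's condition holds for this subset.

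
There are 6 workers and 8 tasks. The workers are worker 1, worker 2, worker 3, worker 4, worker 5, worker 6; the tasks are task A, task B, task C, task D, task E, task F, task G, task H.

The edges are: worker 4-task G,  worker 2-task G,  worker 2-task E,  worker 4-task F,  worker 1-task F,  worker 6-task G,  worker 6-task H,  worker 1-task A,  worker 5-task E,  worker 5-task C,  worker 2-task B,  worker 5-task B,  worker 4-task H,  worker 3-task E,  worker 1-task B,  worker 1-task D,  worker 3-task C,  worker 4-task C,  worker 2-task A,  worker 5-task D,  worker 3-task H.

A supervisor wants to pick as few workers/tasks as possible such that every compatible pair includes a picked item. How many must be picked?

{worker 1, worker 2, worker 3, worker 4, worker 5, worker 6} is a vertex cover of size 6: every edge has an endpoint in this set.
No smaller cover exists because worker 1–task A, worker 2–task E, worker 3–task H, worker 4–task F, worker 5–task D, worker 6–task G is a matching of size 6, and a cover must include an endpoint of each of these disjoint edges (König's theorem).

6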